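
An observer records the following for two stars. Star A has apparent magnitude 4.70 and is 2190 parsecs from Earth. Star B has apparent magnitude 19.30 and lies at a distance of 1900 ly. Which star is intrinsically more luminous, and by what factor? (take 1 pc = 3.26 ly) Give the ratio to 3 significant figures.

Star A: M = m − 5 log₁₀ d + 5 = 4.70 − 5·3.3404 + 5 = -7.002
Star B: d = 1900 ly / 3.26 = 582.8 pc
Star B: M = m − 5 log₁₀ d + 5 = 19.30 − 5·2.7655 + 5 = 10.472
ΔM = M_A − M_B = -7.002 − (10.472) = -17.475; smaller M is more luminous → Star A.
L ratio = 10^(0.4 |ΔM|) = 10^6.990 = 9.768×10^6

Star A is more luminous, by a factor of 9.77×10^6.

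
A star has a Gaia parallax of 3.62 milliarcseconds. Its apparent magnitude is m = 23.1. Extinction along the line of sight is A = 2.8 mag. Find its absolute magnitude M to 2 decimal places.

p = 3.62 mas = 3.62×10^-3″ → d = 1/p = 276.2 pc
5 log₁₀(d/10 pc) = 5 log₁₀(276.2) − 5 = 7.206
M = m − 5 log₁₀(d/10) − A = 23.1 − 7.206 − 2.8 = 13.094

M ≈ 13.09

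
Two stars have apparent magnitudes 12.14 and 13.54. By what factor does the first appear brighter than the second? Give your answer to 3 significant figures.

Magnitude difference = -1.40
Flux ratio = 10^(−0.4 Δm) = 10^(−0.4 × -1.40) = 10^0.560 = 3.631

3.63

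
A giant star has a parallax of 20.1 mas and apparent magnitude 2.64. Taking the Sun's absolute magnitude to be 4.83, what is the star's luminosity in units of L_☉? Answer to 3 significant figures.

L/L_☉ ≈ 186

d = 1/p = 1000/20.1 mas = 49.75 pc
M = m − 5 log₁₀ d + 5 = 2.64 − 5·1.6968 + 5 = -0.844
M − M_☉ = -0.844 − 4.83 = -5.674
L/L_☉ = 10^(−0.4 × -5.674) = 186.0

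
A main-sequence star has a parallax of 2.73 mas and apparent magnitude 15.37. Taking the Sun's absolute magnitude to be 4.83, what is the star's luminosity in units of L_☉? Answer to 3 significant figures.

L/L_☉ ≈ 0.0816

d = 1/p = 1000/2.73 mas = 366.3 pc
M = m − 5 log₁₀ d + 5 = 15.37 − 5·2.5638 + 5 = 7.551
M − M_☉ = 7.551 − 4.83 = 2.721
L/L_☉ = 10^(−0.4 × 2.721) = 0.08160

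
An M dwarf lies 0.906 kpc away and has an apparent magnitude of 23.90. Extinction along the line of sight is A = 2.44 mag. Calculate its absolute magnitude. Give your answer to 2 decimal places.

M ≈ 11.67

d = 0.906 kpc = 906.0 pc
5 log₁₀(d/10 pc) = 5 log₁₀(906.0) − 5 = 9.786
M = m − 5 log₁₀(d/10) − A = 23.90 − 9.786 − 2.44 = 11.674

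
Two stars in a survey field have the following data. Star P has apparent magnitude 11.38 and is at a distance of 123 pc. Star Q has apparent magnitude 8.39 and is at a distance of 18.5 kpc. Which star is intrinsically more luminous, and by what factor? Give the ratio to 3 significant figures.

Star P: M = m − 5 log₁₀ d + 5 = 11.38 − 5·2.0899 + 5 = 5.930
Star Q: d = 18.5 kpc = 18500 pc
Star Q: M = m − 5 log₁₀ d + 5 = 8.39 − 5·4.2672 + 5 = -7.946
ΔM = M_P − M_Q = 5.930 − (-7.946) = 13.876; smaller M is more luminous → Star Q.
L ratio = 10^(0.4 |ΔM|) = 10^5.551 = 355200

Star Q is more luminous, by a factor of 355000.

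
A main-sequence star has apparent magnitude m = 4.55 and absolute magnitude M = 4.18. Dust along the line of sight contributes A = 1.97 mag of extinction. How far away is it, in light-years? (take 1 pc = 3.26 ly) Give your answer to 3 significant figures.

d ≈ 15.6 ly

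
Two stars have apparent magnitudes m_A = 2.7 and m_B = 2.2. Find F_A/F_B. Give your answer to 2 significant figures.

F_A/F_B ≈ 0.63

Magnitude difference = 0.5
Flux ratio = 10^(−0.4 Δm) = 10^(−0.4 × 0.5) = 10^-0.200 = 0.6310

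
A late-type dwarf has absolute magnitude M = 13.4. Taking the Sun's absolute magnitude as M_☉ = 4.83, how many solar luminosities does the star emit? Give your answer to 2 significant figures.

L/L_☉ ≈ 3.7×10^-4

M − M_☉ = 13.4 − 4.83 = 8.570
L/L_☉ = 10^(−0.4 (M − M_☉)) = 10^-3.428 = 3.733×10^-4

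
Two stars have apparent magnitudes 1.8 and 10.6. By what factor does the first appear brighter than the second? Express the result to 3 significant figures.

3310

Δm = 1.8 − (10.6) = -8.8
Flux ratio = 10^(−0.4 Δm) = 10^(−0.4 × -8.8) = 10^3.520 = 3311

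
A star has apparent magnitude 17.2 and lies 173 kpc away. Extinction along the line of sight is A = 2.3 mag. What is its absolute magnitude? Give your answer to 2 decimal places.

d = 173 kpc = 173000 pc
5 log₁₀(d/10 pc) = 5 log₁₀(173000) − 5 = 21.190
M = m − 5 log₁₀(d/10) − A = 17.2 − 21.190 − 2.3 = -6.290

M ≈ -6.29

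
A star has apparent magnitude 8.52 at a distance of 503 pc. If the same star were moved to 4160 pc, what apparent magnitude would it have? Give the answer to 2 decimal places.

m ≈ 13.11

Flux ∝ 1/d², so Δm = 5 log₁₀(d₂/d₁) = 5 log₁₀(4160/503) = 4.588
m₂ = m₁ + Δm = 8.52 + (4.588) = 13.108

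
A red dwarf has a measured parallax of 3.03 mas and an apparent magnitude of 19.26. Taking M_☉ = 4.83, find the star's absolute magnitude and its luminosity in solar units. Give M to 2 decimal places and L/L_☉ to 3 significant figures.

d = 1/p = 1000/3.03 mas = 330.0 pc
M = m − 5 log₁₀ d + 5 = 19.26 − 5·2.5186 + 5 = 11.667
M − M_☉ = 11.667 − 4.83 = 6.837
L/L_☉ = 10^(−0.4 × 6.837) = 1.841×10^-3

M ≈ 11.67; L/L_☉ ≈ 1.84×10^-3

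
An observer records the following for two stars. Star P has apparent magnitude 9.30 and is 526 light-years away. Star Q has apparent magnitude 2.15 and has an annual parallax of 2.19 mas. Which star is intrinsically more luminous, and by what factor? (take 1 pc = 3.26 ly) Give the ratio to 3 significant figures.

Star P: d = 526 ly / 3.26 = 161.3 pc
Star P: M = m − 5 log₁₀ d + 5 = 9.30 − 5·2.2078 + 5 = 3.261
Star Q: p = 2.19 mas = 2.19×10^-3″ → d = 1/p = 456.6 pc
Star Q: M = m − 5 log₁₀ d + 5 = 2.15 − 5·2.6596 + 5 = -6.148
ΔM = M_P − M_Q = 3.261 − (-6.148) = 9.409; smaller M is more luminous → Star Q.
L ratio = 10^(0.4 |ΔM|) = 10^3.764 = 5802

Star Q is more luminous, by a factor of 5800.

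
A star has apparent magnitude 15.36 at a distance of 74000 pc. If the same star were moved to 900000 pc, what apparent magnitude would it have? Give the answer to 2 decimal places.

Flux ∝ 1/d², so Δm = 5 log₁₀(d₂/d₁) = 5 log₁₀(900000/74000) = 5.425
m₂ = m₁ + Δm = 15.36 + (5.425) = 20.785

m ≈ 20.79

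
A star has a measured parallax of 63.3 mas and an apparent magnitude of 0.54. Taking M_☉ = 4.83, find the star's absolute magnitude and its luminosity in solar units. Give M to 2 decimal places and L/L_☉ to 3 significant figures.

M ≈ -0.45; L/L_☉ ≈ 130

d = 1/p = 1000/63.3 mas = 15.80 pc
M = m − 5 log₁₀ d + 5 = 0.54 − 5·1.1986 + 5 = -0.453
M − M_☉ = -0.453 − 4.83 = -5.283
L/L_☉ = 10^(−0.4 × -5.283) = 129.8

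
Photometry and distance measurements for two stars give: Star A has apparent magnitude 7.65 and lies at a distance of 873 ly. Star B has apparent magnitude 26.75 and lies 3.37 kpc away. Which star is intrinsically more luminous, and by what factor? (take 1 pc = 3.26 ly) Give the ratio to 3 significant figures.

Star A: d = 873 ly / 3.26 = 267.8 pc
Star A: M = m − 5 log₁₀ d + 5 = 7.65 − 5·2.4278 + 5 = 0.511
Star B: d = 3.37 kpc = 3370 pc
Star B: M = m − 5 log₁₀ d + 5 = 26.75 − 5·3.5276 + 5 = 14.112
ΔM = M_A − M_B = 0.511 − (14.112) = -13.601; smaller M is more luminous → Star A.
L ratio = 10^(0.4 |ΔM|) = 10^5.440 = 275600

Star A is more luminous, by a factor of 276000.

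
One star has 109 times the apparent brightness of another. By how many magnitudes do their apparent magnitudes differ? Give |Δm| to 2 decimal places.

|Δm| ≈ 5.09

Pogson: Δm = −2.5 log₁₀(ratio) = −2.5 log₁₀(109) = −2.5 × 2.0374 = -5.094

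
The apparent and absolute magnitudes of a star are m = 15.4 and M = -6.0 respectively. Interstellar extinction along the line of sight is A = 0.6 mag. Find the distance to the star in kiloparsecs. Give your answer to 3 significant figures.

d ≈ 145 kpc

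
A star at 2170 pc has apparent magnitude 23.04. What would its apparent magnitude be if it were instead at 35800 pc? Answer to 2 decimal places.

Flux ∝ 1/d², so Δm = 5 log₁₀(d₂/d₁) = 5 log₁₀(35800/2170) = 6.087
m₂ = m₁ + Δm = 23.04 + (6.087) = 29.127

m ≈ 29.13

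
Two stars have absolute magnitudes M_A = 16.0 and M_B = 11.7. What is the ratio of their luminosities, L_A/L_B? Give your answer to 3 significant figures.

ΔM = M_A − M_B = 4.3
L_A/L_B = 10^(−0.4 ΔM) = 10^-1.720 = 0.01905

L_A/L_B ≈ 0.0191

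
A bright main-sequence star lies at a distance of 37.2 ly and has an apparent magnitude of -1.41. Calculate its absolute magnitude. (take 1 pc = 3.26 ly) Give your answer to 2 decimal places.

M ≈ -1.70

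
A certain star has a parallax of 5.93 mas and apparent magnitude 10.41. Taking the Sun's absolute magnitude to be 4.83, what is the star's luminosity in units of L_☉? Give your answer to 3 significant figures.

d = 1/p = 1000/5.93 mas = 168.6 pc
M = m − 5 log₁₀ d + 5 = 10.41 − 5·2.2269 + 5 = 4.275
M − M_☉ = 4.275 − 4.83 = -0.555
L/L_☉ = 10^(−0.4 × -0.555) = 1.667

L/L_☉ ≈ 1.67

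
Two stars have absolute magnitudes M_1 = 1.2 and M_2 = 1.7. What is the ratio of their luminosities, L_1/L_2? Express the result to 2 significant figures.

ΔM = M_1 − M_2 = -0.5
L_1/L_2 = 10^(−0.4 ΔM) = 10^0.200 = 1.585

L_1/L_2 ≈ 1.6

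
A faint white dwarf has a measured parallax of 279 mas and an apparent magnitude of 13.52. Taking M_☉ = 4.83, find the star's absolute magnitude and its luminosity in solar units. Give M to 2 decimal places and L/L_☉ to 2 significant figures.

M ≈ 15.75; L/L_☉ ≈ 4.3×10^-5

d = 1/p = 1000/279 mas = 3.584 pc
M = m − 5 log₁₀ d + 5 = 13.52 − 5·0.5544 + 5 = 15.748
M − M_☉ = 15.748 − 4.83 = 10.918
L/L_☉ = 10^(−0.4 × 10.918) = 4.293×10^-5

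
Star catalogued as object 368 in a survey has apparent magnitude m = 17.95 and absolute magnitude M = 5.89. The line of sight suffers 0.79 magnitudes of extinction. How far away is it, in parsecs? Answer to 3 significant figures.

m − M = 5 log₁₀(d/10 pc) + A  ⇒  17.95 − (5.89) − 0.79 = 5 log₁₀(d/10)
11.270 = 5 log₁₀(d/10)
log₁₀ d = (m − M − A)/5 + 1 = 3.2540
d = 10^3.2540 = 1795 pc

d ≈ 1790 pc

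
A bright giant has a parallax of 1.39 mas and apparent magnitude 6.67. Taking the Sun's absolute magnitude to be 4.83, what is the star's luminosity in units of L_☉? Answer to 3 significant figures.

L/L_☉ ≈ 951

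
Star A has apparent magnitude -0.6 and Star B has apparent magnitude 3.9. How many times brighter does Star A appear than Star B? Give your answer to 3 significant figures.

Magnitude difference = -4.5
Flux ratio = 10^(−0.4 Δm) = 10^(−0.4 × -4.5) = 10^1.800 = 63.10

63.1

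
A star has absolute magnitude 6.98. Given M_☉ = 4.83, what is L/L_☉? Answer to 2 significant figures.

L/L_☉ ≈ 0.14

M − M_☉ = 6.98 − 4.83 = 2.150
L/L_☉ = 10^(−0.4 (M − M_☉)) = 10^-0.860 = 0.1380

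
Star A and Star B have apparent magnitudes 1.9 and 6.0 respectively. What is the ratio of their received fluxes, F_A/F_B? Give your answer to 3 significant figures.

F_A/F_B ≈ 43.7

Δm = 1.9 − (6.0) = -4.1
Flux ratio = 10^(−0.4 Δm) = 10^(−0.4 × -4.1) = 10^1.640 = 43.65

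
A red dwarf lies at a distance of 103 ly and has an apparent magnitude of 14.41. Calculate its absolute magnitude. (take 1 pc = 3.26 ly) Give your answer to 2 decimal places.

M ≈ 11.91

d = 103 ly / 3.26 = 31.60 pc
5 log₁₀(d/10 pc) = 5 log₁₀(31.60) − 5 = 2.498
M = m − 5 log₁₀(d/10) = 14.41 − 2.498 = 11.912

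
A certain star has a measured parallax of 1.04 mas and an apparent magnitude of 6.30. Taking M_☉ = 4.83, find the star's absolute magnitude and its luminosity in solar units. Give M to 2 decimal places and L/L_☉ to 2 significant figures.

M ≈ -3.61; L/L_☉ ≈ 2400

d = 1/p = 1000/1.04 mas = 961.5 pc
M = m − 5 log₁₀ d + 5 = 6.30 − 5·2.9830 + 5 = -3.615
M − M_☉ = -3.615 − 4.83 = -8.445
L/L_☉ = 10^(−0.4 × -8.445) = 2387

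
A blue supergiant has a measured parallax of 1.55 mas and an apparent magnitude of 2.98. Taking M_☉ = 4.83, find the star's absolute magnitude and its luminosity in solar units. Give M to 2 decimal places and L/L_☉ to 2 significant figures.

M ≈ -6.07; L/L_☉ ≈ 23000

d = 1/p = 1000/1.55 mas = 645.2 pc
M = m − 5 log₁₀ d + 5 = 2.98 − 5·2.8097 + 5 = -6.068
M − M_☉ = -6.068 − 4.83 = -10.898
L/L_☉ = 10^(−0.4 × -10.898) = 22870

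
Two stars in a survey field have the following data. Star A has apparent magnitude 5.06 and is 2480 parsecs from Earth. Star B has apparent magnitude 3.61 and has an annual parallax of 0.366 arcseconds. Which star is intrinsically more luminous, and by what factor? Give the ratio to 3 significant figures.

Star A is more luminous, by a factor of 217000.

Star A: M = m − 5 log₁₀ d + 5 = 5.06 − 5·3.3945 + 5 = -6.912
Star B: d = 1/p = 1/0.366″ = 2.732 pc
Star B: M = m − 5 log₁₀ d + 5 = 3.61 − 5·0.4365 + 5 = 6.427
ΔM = M_A − M_B = -6.912 − (6.427) = -13.340; smaller M is more luminous → Star A.
L ratio = 10^(0.4 |ΔM|) = 10^5.336 = 216700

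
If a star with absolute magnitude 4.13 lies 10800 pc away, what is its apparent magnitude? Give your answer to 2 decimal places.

m = M + 5 log₁₀ d − 5 = 4.13 + 5·4.0334 − 5 = 19.297

m ≈ 19.30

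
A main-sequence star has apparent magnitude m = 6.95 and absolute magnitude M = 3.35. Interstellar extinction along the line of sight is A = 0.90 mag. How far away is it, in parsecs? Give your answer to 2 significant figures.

m − M = 5 log₁₀(d/10 pc) + A  ⇒  6.95 − (3.35) − 0.90 = 5 log₁₀(d/10)
2.700 = 5 log₁₀(d/10)
log₁₀ d = (m − M − A)/5 + 1 = 1.5400
d = 10^1.5400 = 34.67 pc

d ≈ 35 pc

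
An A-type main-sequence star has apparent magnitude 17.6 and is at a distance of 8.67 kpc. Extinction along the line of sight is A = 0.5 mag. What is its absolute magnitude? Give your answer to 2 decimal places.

M ≈ 2.41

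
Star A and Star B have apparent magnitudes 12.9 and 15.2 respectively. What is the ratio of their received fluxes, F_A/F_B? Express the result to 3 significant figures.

F_A/F_B ≈ 8.32

Magnitude difference = -2.3
Flux ratio = 10^(−0.4 Δm) = 10^(−0.4 × -2.3) = 10^0.920 = 8.318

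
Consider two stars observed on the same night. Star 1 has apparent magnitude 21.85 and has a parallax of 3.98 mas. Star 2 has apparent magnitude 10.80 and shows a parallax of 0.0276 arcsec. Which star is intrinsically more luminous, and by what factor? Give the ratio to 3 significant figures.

Star 2 is more luminous, by a factor of 547.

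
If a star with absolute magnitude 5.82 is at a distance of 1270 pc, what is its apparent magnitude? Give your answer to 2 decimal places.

m ≈ 16.34

m = M + 5 log₁₀ d − 5 = 5.82 + 5·3.1038 − 5 = 16.339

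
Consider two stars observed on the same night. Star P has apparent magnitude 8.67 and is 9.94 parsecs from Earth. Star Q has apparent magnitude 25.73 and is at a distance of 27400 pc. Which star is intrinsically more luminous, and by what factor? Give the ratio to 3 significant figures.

Star Q is more luminous, by a factor of 1.14.

Star P: M = m − 5 log₁₀ d + 5 = 8.67 − 5·0.9974 + 5 = 8.683
Star Q: M = m − 5 log₁₀ d + 5 = 25.73 − 5·4.4378 + 5 = 8.541
ΔM = M_P − M_Q = 8.683 − (8.541) = 0.142; smaller M is more luminous → Star Q.
L ratio = 10^(0.4 |ΔM|) = 10^0.057 = 1.140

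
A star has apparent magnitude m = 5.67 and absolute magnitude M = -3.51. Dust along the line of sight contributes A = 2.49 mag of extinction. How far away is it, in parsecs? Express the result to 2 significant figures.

d ≈ 220 pc

m − M = 5 log₁₀(d/10 pc) + A  ⇒  5.67 − (-3.51) − 2.49 = 5 log₁₀(d/10)
6.690 = 5 log₁₀(d/10)
log₁₀ d = (m − M − A)/5 + 1 = 2.3380
d = 10^2.3380 = 217.8 pc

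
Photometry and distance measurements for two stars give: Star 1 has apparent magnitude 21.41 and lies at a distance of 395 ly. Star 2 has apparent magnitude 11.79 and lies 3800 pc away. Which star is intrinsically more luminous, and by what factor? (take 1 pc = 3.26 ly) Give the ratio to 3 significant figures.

Star 2 is more luminous, by a factor of 6.93×10^6.

Star 1: d = 395 ly / 3.26 = 121.2 pc
Star 1: M = m − 5 log₁₀ d + 5 = 21.41 − 5·2.0834 + 5 = 15.993
Star 2: M = m − 5 log₁₀ d + 5 = 11.79 − 5·3.5798 + 5 = -1.109
ΔM = M_1 − M_2 = 15.993 − (-1.109) = 17.102; smaller M is more luminous → Star 2.
L ratio = 10^(0.4 |ΔM|) = 10^6.841 = 6.931×10^6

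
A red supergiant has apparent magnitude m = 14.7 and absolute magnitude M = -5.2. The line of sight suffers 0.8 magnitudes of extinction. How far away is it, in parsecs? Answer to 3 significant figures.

m − M = 5 log₁₀(d/10 pc) + A  ⇒  14.7 − (-5.2) − 0.8 = 5 log₁₀(d/10)
19.100 = 5 log₁₀(d/10)
log₁₀ d = (m − M − A)/5 + 1 = 4.8200
d = 10^4.8200 = 66070 pc

d ≈ 66100 pc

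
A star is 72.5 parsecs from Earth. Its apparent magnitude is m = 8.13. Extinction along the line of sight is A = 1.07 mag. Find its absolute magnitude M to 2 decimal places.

M ≈ 2.76

5 log₁₀(d/10 pc) = 5 log₁₀(72.50) − 5 = 4.302
M = m − 5 log₁₀(d/10) − A = 8.13 − 4.302 − 1.07 = 2.758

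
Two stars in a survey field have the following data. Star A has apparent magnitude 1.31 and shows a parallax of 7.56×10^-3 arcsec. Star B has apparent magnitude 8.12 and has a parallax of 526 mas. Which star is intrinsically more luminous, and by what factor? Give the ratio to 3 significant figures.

Star A is more luminous, by a factor of 2.56×10^6.

Star A: d = 1/p = 1/7.56×10^-3″ = 132.3 pc
Star A: M = m − 5 log₁₀ d + 5 = 1.31 − 5·2.1215 + 5 = -4.297
Star B: p = 526 mas = 0.526″ → d = 1/p = 1.901 pc
Star B: M = m − 5 log₁₀ d + 5 = 8.12 − 5·0.2790 + 5 = 11.725
ΔM = M_A − M_B = -4.297 − (11.725) = -16.022; smaller M is more luminous → Star A.
L ratio = 10^(0.4 |ΔM|) = 10^6.409 = 2.564×10^6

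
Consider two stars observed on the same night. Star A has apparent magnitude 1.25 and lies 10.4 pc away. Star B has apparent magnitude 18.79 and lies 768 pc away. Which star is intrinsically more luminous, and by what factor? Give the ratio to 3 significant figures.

Star A is more luminous, by a factor of 1900.

Star A: M = m − 5 log₁₀ d + 5 = 1.25 − 5·1.0170 + 5 = 1.165
Star B: M = m − 5 log₁₀ d + 5 = 18.79 − 5·2.8854 + 5 = 9.363
ΔM = M_A − M_B = 1.165 − (9.363) = -8.198; smaller M is more luminous → Star A.
L ratio = 10^(0.4 |ΔM|) = 10^3.279 = 1903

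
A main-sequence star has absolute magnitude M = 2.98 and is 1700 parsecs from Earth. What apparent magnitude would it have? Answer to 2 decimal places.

m = M + 5 log₁₀ d − 5 = 2.98 + 5·3.2304 − 5 = 14.132

m ≈ 14.13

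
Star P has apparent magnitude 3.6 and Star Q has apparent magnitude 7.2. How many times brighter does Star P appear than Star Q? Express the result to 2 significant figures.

Magnitude difference = -3.6
Flux ratio = 10^(−0.4 Δm) = 10^(−0.4 × -3.6) = 10^1.440 = 27.54

28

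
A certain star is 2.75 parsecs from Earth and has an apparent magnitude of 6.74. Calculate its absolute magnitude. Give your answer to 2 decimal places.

5 log₁₀(d/10 pc) = 5 log₁₀(2.750) − 5 = -2.803
M = m − 5 log₁₀(d/10) = 6.74 + 2.803 = 9.543

M ≈ 9.54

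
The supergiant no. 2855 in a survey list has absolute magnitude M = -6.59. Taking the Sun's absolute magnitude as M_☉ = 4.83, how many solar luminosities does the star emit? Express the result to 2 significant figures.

M − M_☉ = -6.59 − 4.83 = -11.420
L/L_☉ = 10^(−0.4 (M − M_☉)) = 10^4.568 = 36980

L/L_☉ ≈ 37000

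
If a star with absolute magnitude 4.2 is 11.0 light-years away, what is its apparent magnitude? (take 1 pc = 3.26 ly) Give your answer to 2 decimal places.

d = 11.0 ly / 3.26 = 3.374 pc
m = M + 5 log₁₀ d − 5 = 4.2 + 5·0.5282 − 5 = 1.841

m ≈ 1.84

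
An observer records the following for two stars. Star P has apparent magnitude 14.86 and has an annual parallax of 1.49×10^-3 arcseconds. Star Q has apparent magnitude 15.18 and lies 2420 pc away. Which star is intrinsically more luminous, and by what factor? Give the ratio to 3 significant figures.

Star Q is more luminous, by a factor of 9.68.

Star P: d = 1/p = 1/1.49×10^-3″ = 671.1 pc
Star P: M = m − 5 log₁₀ d + 5 = 14.86 − 5·2.8268 + 5 = 5.726
Star Q: M = m − 5 log₁₀ d + 5 = 15.18 − 5·3.3838 + 5 = 3.261
ΔM = M_P − M_Q = 5.726 − (3.261) = 2.465; smaller M is more luminous → Star Q.
L ratio = 10^(0.4 |ΔM|) = 10^0.986 = 9.683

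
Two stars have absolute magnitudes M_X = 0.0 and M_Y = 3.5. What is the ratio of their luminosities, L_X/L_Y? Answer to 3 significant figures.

L_X/L_Y ≈ 25.1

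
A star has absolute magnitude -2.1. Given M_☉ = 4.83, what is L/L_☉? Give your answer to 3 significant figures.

M − M_☉ = -2.1 − 4.83 = -6.930
L/L_☉ = 10^(−0.4 (M − M_☉)) = 10^2.772 = 591.6

L/L_☉ ≈ 592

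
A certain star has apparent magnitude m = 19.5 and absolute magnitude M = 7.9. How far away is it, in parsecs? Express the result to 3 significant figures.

d ≈ 2090 pc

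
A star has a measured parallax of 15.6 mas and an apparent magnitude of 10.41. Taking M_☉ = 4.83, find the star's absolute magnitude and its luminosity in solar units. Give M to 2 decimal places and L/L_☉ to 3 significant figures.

M ≈ 6.38; L/L_☉ ≈ 0.241

d = 1/p = 1000/15.6 mas = 64.10 pc
M = m − 5 log₁₀ d + 5 = 10.41 − 5·1.8069 + 5 = 6.376
M − M_☉ = 6.376 − 4.83 = 1.546
L/L_☉ = 10^(−0.4 × 1.546) = 0.2409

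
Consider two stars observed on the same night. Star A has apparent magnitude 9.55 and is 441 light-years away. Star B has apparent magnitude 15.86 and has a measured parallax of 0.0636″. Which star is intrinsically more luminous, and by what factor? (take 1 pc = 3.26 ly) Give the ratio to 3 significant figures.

Star A: d = 441 ly / 3.26 = 135.3 pc
Star A: M = m − 5 log₁₀ d + 5 = 9.55 − 5·2.1312 + 5 = 3.894
Star B: d = 1/p = 1/0.0636″ = 15.72 pc
Star B: M = m − 5 log₁₀ d + 5 = 15.86 − 5·1.1965 + 5 = 14.877
ΔM = M_A − M_B = 3.894 − (14.877) = -10.983; smaller M is more luminous → Star A.
L ratio = 10^(0.4 |ΔM|) = 10^4.393 = 24740

Star A is more luminous, by a factor of 24700.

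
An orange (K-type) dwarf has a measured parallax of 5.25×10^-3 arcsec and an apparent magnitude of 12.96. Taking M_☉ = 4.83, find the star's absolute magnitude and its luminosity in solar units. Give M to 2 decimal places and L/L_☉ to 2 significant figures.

d = 1/p = 1/5.25×10^-3″ = 190.5 pc
M = m − 5 log₁₀ d + 5 = 12.96 − 5·2.2798 + 5 = 6.561
M − M_☉ = 6.561 − 4.83 = 1.731
L/L_☉ = 10^(−0.4 × 1.731) = 0.2031

M ≈ 6.56; L/L_☉ ≈ 0.20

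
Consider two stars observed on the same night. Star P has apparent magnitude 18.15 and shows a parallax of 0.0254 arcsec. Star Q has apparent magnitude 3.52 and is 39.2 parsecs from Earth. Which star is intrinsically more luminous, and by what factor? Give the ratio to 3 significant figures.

Star Q is more luminous, by a factor of 705000.

Star P: d = 1/p = 1/0.0254″ = 39.37 pc
Star P: M = m − 5 log₁₀ d + 5 = 18.15 − 5·1.5952 + 5 = 15.174
Star Q: M = m − 5 log₁₀ d + 5 = 3.52 − 5·1.5933 + 5 = 0.554
ΔM = M_P − M_Q = 15.174 − (0.554) = 14.621; smaller M is more luminous → Star Q.
L ratio = 10^(0.4 |ΔM|) = 10^5.848 = 705100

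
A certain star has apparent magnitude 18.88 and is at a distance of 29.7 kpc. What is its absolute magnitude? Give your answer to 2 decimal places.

M ≈ 1.52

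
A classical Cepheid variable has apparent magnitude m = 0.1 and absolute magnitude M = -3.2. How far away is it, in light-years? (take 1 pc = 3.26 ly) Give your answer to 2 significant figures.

Distance modulus: m − M = 0.1 − (-3.2) = 3.300
m − M = 5 log₁₀ d − 5
log₁₀ d = (m − M)/5 + 1 = 1.6600
d = 10^1.6600 = 45.71 pc
= 149.0 ly

d ≈ 150 ly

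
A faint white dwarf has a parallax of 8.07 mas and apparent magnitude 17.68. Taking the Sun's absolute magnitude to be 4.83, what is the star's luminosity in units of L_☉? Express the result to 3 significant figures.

d = 1/p = 1000/8.07 mas = 123.9 pc
M = m − 5 log₁₀ d + 5 = 17.68 − 5·2.0931 + 5 = 12.214
M − M_☉ = 12.214 − 4.83 = 7.384
L/L_☉ = 10^(−0.4 × 7.384) = 1.112×10^-3

L/L_☉ ≈ 1.11×10^-3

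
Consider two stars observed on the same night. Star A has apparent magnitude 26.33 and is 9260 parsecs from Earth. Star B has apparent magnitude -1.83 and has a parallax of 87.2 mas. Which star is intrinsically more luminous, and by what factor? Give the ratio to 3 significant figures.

Star A: M = m − 5 log₁₀ d + 5 = 26.33 − 5·3.9666 + 5 = 11.497
Star B: p = 87.2 mas = 0.0872″ → d = 1/p = 11.47 pc
Star B: M = m − 5 log₁₀ d + 5 = -1.83 − 5·1.0595 + 5 = -2.127
ΔM = M_A − M_B = 11.497 − (-2.127) = 13.624; smaller M is more luminous → Star B.
L ratio = 10^(0.4 |ΔM|) = 10^5.450 = 281700

Star B is more luminous, by a factor of 282000.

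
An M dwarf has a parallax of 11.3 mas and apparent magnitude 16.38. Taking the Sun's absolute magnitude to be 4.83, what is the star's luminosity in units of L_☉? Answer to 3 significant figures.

L/L_☉ ≈ 1.88×10^-3

d = 1/p = 1000/11.3 mas = 88.50 pc
M = m − 5 log₁₀ d + 5 = 16.38 − 5·1.9469 + 5 = 11.645
M − M_☉ = 11.645 − 4.83 = 6.815
L/L_☉ = 10^(−0.4 × 6.815) = 1.879×10^-3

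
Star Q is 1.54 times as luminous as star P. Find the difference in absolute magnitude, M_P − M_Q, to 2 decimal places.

M_P − M_Q ≈ 0.47

Pogson: ΔM = −2.5 log₁₀(ratio) = −2.5 log₁₀(1.54) = −2.5 × 0.1875 = -0.469
Star Q is brighter so has the smaller magnitude: M_P − M_Q is positive.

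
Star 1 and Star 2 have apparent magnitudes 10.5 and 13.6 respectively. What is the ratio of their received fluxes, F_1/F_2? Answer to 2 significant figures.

Magnitude difference = -3.1
Flux ratio = 10^(−0.4 Δm) = 10^(−0.4 × -3.1) = 10^1.240 = 17.38

F_1/F_2 ≈ 17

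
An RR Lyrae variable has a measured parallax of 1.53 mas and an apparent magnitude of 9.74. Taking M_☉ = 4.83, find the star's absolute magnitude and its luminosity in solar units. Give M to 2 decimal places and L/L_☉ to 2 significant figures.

d = 1/p = 1000/1.53 mas = 653.6 pc
M = m − 5 log₁₀ d + 5 = 9.74 − 5·2.8153 + 5 = 0.663
M − M_☉ = 0.663 − 4.83 = -4.167
L/L_☉ = 10^(−0.4 × -4.167) = 46.41

M ≈ 0.66; L/L_☉ ≈ 46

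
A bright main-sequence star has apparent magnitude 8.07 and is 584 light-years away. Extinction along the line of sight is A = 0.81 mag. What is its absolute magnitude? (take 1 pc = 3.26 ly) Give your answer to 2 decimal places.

M ≈ 0.99

d = 584 ly / 3.26 = 179.1 pc
5 log₁₀(d/10 pc) = 5 log₁₀(179.1) − 5 = 6.266
M = m − 5 log₁₀(d/10) − A = 8.07 − 6.266 − 0.81 = 0.994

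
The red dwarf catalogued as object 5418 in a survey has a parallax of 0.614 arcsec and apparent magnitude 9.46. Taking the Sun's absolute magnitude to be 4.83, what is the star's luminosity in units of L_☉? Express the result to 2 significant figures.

L/L_☉ ≈ 3.7×10^-4

d = 1/p = 1/0.614″ = 1.629 pc
M = m − 5 log₁₀ d + 5 = 9.46 − 5·0.2118 + 5 = 13.401
M − M_☉ = 13.401 − 4.83 = 8.571
L/L_☉ = 10^(−0.4 × 8.571) = 3.730×10^-4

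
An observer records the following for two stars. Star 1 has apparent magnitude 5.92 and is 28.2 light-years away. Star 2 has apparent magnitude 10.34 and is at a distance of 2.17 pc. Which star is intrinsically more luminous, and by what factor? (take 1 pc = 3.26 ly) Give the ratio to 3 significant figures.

Star 1 is more luminous, by a factor of 931.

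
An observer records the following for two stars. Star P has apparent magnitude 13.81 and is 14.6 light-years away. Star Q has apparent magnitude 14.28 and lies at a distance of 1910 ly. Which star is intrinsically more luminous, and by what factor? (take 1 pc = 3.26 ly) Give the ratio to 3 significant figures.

Star Q is more luminous, by a factor of 11100.

Star P: d = 14.6 ly / 3.26 = 4.479 pc
Star P: M = m − 5 log₁₀ d + 5 = 13.81 − 5·0.6511 + 5 = 15.554
Star Q: d = 1910 ly / 3.26 = 585.9 pc
Star Q: M = m − 5 log₁₀ d + 5 = 14.28 − 5·2.7678 + 5 = 5.441
ΔM = M_P − M_Q = 15.554 − (5.441) = 10.113; smaller M is more luminous → Star Q.
L ratio = 10^(0.4 |ΔM|) = 10^4.045 = 11100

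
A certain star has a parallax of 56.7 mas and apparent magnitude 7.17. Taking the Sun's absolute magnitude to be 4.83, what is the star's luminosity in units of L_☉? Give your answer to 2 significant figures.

d = 1/p = 1000/56.7 mas = 17.64 pc
M = m − 5 log₁₀ d + 5 = 7.17 − 5·1.2464 + 5 = 5.938
M − M_☉ = 5.938 − 4.83 = 1.108
L/L_☉ = 10^(−0.4 × 1.108) = 0.3604

L/L_☉ ≈ 0.36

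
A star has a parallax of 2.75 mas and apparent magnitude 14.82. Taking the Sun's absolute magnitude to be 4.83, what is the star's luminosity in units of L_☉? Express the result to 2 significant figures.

L/L_☉ ≈ 0.13

d = 1/p = 1000/2.75 mas = 363.6 pc
M = m − 5 log₁₀ d + 5 = 14.82 − 5·2.5607 + 5 = 7.017
M − M_☉ = 7.017 − 4.83 = 2.187
L/L_☉ = 10^(−0.4 × 2.187) = 0.1335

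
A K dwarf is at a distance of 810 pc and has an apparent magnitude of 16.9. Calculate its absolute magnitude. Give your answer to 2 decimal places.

M ≈ 7.36

5 log₁₀(d/10 pc) = 5 log₁₀(810.0) − 5 = 9.542
M = m − 5 log₁₀(d/10) = 16.9 − 9.542 = 7.358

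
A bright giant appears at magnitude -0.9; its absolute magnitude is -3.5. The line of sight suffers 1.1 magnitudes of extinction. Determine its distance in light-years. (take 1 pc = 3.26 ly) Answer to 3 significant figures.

d ≈ 65.0 ly

m − M = 5 log₁₀(d/10 pc) + A  ⇒  -0.9 − (-3.5) − 1.1 = 5 log₁₀(d/10)
1.500 = 5 log₁₀(d/10)
log₁₀ d = (m − M − A)/5 + 1 = 1.3000
d = 10^1.3000 = 19.95 pc
= 65.05 ly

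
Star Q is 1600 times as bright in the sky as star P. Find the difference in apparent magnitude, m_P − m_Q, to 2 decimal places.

m_P − m_Q ≈ 8.01

Pogson: Δm = −2.5 log₁₀(ratio) = −2.5 log₁₀(1600) = −2.5 × 3.2041 = -8.010
Star Q is brighter so has the smaller magnitude: m_P − m_Q is positive.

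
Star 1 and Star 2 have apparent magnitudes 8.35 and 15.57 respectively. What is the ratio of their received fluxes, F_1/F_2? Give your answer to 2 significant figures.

F_1/F_2 ≈ 770

Δm = 8.35 − (15.57) = -7.22
Flux ratio = 10^(−0.4 Δm) = 10^(−0.4 × -7.22) = 10^2.888 = 772.7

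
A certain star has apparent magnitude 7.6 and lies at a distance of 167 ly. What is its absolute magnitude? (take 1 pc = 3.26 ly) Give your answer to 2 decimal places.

M ≈ 4.05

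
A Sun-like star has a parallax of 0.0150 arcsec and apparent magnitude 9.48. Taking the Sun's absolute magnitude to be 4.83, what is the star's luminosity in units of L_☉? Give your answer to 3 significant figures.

L/L_☉ ≈ 0.614

d = 1/p = 1/0.0150″ = 66.67 pc
M = m − 5 log₁₀ d + 5 = 9.48 − 5·1.8239 + 5 = 5.360
M − M_☉ = 5.360 − 4.83 = 0.530
L/L_☉ = 10^(−0.4 × 0.530) = 0.6135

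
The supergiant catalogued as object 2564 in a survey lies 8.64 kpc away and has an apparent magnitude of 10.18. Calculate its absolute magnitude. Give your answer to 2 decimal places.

M ≈ -4.50

d = 8.64 kpc = 8640 pc
5 log₁₀(d/10 pc) = 5 log₁₀(8640) − 5 = 14.683
M = m − 5 log₁₀(d/10) = 10.18 − 14.683 = -4.503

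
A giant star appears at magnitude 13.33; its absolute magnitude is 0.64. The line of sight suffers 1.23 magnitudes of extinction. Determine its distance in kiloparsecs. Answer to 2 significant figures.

d ≈ 2.0 kpc

m − M = 5 log₁₀(d/10 pc) + A  ⇒  13.33 − (0.64) − 1.23 = 5 log₁₀(d/10)
11.460 = 5 log₁₀(d/10)
log₁₀ d = (m − M − A)/5 + 1 = 3.2920
d = 10^3.2920 = 1959 pc
= 1.959 kpc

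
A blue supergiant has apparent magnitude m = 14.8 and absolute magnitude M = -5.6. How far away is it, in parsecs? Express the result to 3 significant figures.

d ≈ 120000 pc

μ = m − M = 20.400
m − M = 5 log₁₀ d − 5
log₁₀ d = (m − M)/5 + 1 = 5.0800
d = 10^5.0800 = 120200 pc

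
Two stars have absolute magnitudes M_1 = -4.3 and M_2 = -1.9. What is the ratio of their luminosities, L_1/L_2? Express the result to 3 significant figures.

L_1/L_2 ≈ 9.12

ΔM = M_1 − M_2 = -2.4
L_1/L_2 = 10^(−0.4 ΔM) = 10^0.960 = 9.120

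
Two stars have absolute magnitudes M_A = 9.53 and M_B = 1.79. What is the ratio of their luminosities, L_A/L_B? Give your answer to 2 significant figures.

ΔM = M_A − M_B = 7.74
L_A/L_B = 10^(−0.4 ΔM) = 10^-3.096 = 8.017×10^-4

L_A/L_B ≈ 8.0×10^-4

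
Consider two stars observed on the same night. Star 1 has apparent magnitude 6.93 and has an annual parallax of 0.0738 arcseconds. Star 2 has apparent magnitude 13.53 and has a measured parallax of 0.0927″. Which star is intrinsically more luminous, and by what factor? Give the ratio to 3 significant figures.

Star 1: d = 1/p = 1/0.0738″ = 13.55 pc
Star 1: M = m − 5 log₁₀ d + 5 = 6.93 − 5·1.1319 + 5 = 6.270
Star 2: d = 1/p = 1/0.0927″ = 10.79 pc
Star 2: M = m − 5 log₁₀ d + 5 = 13.53 − 5·1.0329 + 5 = 13.365
ΔM = M_1 − M_2 = 6.270 − (13.365) = -7.095; smaller M is more luminous → Star 1.
L ratio = 10^(0.4 |ΔM|) = 10^2.838 = 688.7

Star 1 is more luminous, by a factor of 689.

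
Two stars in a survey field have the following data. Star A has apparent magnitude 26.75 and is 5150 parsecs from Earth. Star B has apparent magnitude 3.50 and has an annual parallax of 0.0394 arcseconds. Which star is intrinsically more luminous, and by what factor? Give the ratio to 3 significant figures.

Star A: M = m − 5 log₁₀ d + 5 = 26.75 − 5·3.7118 + 5 = 13.191
Star B: d = 1/p = 1/0.0394″ = 25.38 pc
Star B: M = m − 5 log₁₀ d + 5 = 3.50 − 5·1.4045 + 5 = 1.477
ΔM = M_A − M_B = 13.191 − (1.477) = 11.713; smaller M is more luminous → Star B.
L ratio = 10^(0.4 |ΔM|) = 10^4.685 = 48460

Star B is more luminous, by a factor of 48500.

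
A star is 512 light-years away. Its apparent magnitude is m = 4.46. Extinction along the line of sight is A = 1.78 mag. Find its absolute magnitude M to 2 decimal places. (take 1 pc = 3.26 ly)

d = 512 ly / 3.26 = 157.1 pc
5 log₁₀(d/10 pc) = 5 log₁₀(157.1) − 5 = 5.980
M = m − 5 log₁₀(d/10) − A = 4.46 − 5.980 − 1.78 = -3.300

M ≈ -3.30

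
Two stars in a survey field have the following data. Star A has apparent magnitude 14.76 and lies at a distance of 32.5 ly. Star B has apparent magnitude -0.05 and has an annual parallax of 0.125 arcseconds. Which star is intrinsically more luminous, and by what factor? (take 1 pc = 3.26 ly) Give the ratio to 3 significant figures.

Star B is more luminous, by a factor of 541000.

Star A: d = 32.5 ly / 3.26 = 9.969 pc
Star A: M = m − 5 log₁₀ d + 5 = 14.76 − 5·0.9987 + 5 = 14.767
Star B: d = 1/p = 1/0.125″ = 8.000 pc
Star B: M = m − 5 log₁₀ d + 5 = -0.05 − 5·0.9031 + 5 = 0.435
ΔM = M_A − M_B = 14.767 − (0.435) = 14.332; smaller M is more luminous → Star B.
L ratio = 10^(0.4 |ΔM|) = 10^5.733 = 540600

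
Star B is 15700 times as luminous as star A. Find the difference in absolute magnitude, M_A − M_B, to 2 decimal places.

Pogson: ΔM = −2.5 log₁₀(ratio) = −2.5 log₁₀(15700) = −2.5 × 4.1959 = -10.490
Star B is brighter so has the smaller magnitude: M_A − M_B is positive.

M_A − M_B ≈ 10.49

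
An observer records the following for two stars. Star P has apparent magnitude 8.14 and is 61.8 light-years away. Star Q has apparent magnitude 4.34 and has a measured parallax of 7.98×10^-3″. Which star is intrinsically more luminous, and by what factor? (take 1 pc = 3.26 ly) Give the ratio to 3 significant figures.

Star Q is more luminous, by a factor of 1450.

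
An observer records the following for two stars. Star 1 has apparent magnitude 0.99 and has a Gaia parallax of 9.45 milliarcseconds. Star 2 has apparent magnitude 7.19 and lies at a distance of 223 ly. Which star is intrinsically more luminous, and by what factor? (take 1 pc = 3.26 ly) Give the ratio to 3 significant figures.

Star 1 is more luminous, by a factor of 723.

Star 1: p = 9.45 mas = 9.45×10^-3″ → d = 1/p = 105.8 pc
Star 1: M = m − 5 log₁₀ d + 5 = 0.99 − 5·2.0246 + 5 = -4.133
Star 2: d = 223 ly / 3.26 = 68.40 pc
Star 2: M = m − 5 log₁₀ d + 5 = 7.19 − 5·1.8351 + 5 = 3.015
ΔM = M_1 − M_2 = -4.133 − (3.015) = -7.147; smaller M is more luminous → Star 1.
L ratio = 10^(0.4 |ΔM|) = 10^2.859 = 722.7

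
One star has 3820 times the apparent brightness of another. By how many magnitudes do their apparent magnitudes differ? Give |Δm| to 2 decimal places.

Pogson: Δm = −2.5 log₁₀(ratio) = −2.5 log₁₀(3820) = −2.5 × 3.5821 = -8.955

|Δm| ≈ 8.96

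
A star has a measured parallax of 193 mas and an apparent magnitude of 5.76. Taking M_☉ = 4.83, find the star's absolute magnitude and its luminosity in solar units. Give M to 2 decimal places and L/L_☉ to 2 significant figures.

M ≈ 7.19; L/L_☉ ≈ 0.11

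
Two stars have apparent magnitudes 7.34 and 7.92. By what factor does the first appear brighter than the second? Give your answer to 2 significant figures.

Δm = 7.34 − (7.92) = -0.58
Flux ratio = 10^(−0.4 Δm) = 10^(−0.4 × -0.58) = 10^0.232 = 1.706

1.7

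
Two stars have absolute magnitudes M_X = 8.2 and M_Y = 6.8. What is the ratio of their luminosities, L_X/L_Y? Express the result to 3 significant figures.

L_X/L_Y ≈ 0.275

ΔM = M_X − M_Y = 1.4
L_X/L_Y = 10^(−0.4 ΔM) = 10^-0.560 = 0.2754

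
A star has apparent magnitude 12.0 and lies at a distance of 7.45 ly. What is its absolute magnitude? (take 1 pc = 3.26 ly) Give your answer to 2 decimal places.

M ≈ 15.21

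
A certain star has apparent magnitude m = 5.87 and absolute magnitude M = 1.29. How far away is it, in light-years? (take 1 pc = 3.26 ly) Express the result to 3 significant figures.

d ≈ 269 ly

μ = m − M = 4.580
m − M = 5 log₁₀ d − 5
log₁₀ d = (m − M)/5 + 1 = 1.9160
d = 10^1.9160 = 82.41 pc
= 268.7 ly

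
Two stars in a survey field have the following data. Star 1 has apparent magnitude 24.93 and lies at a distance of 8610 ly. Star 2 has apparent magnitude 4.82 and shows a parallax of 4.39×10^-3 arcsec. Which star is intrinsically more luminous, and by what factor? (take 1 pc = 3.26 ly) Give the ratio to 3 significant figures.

Star 2 is more luminous, by a factor of 823000.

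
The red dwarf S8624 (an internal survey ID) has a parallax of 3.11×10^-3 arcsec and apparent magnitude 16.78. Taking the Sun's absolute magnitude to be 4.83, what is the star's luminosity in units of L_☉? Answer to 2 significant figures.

d = 1/p = 1/3.11×10^-3″ = 321.5 pc
M = m − 5 log₁₀ d + 5 = 16.78 − 5·2.5072 + 5 = 9.244
M − M_☉ = 9.244 − 4.83 = 4.414
L/L_☉ = 10^(−0.4 × 4.414) = 0.01716

L/L_☉ ≈ 0.017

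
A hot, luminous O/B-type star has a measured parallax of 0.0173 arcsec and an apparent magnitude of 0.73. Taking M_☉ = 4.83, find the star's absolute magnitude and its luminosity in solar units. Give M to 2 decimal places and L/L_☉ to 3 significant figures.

M ≈ -3.08; L/L_☉ ≈ 1460

d = 1/p = 1/0.0173″ = 57.80 pc
M = m − 5 log₁₀ d + 5 = 0.73 − 5·1.7620 + 5 = -3.080
M − M_☉ = -3.080 − 4.83 = -7.910
L/L_☉ = 10^(−0.4 × -7.910) = 1459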